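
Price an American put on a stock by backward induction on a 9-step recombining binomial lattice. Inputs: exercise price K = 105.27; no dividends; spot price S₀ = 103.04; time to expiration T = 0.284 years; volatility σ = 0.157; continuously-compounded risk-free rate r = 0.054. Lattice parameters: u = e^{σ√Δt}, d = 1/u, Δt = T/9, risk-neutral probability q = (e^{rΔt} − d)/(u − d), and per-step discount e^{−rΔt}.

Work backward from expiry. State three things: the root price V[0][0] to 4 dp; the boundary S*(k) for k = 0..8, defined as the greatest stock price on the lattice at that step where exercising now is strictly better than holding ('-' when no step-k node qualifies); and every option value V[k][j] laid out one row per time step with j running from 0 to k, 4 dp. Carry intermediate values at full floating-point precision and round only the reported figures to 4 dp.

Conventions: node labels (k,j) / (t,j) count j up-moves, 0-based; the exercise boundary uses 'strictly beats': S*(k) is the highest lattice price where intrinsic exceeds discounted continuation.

price = 3.9817
boundary = - - - 94.7697 97.4499 94.7697 97.4499 100.2060 97.4499
tree:
3.9817
5.6903 2.4400
7.8703 3.7254 1.2784
10.5003 5.5030 2.1201 0.5167
13.1069 7.8201 3.4127 0.9510 0.1232
15.6417 10.5003 5.2910 1.7149 0.2591 0.0000
18.1069 13.1069 7.8201 3.0071 0.5447 0.0000 0.0000
20.5042 15.6417 10.5003 5.0640 1.1454 0.0000 0.0000 0.0000
22.8356 18.1069 13.1069 7.8201 2.4084 0.0000 0.0000 0.0000 0.0000
25.1029 20.5042 15.6417 10.5003 5.0640 0.0000 0.0000 0.0000 0.0000 0.0000

params: Δt=0.03156 u=1.02828 d=0.97250 q=0.52360 e^(-rΔt)=0.99830
t_9 payoffs: 25.1029 20.5042 15.6417 10.5003 5.0640 0.0000 0.0000 0.0000 0.0000 0.0000
t_8: node(8,0) S=82.4344 payoff=22.8356 vs cont=22.6564 → 22.8356 [stop]  node(8,1) S=87.1631 payoff=18.1069 vs cont=17.9276 → 18.1069 [stop]  node(8,2) S=92.1631 payoff=13.1069 vs cont=12.9277 → 13.1069 [stop]  node(8,3) S=97.4499 payoff=7.8201 vs cont=7.6408 → 7.8201 [stop]  node(8,4) S=103.0400 payoff=2.2300 vs cont=2.4084 → 2.4084 [wait]  node(8,5) S=108.9507 payoff=0.0000 vs cont=0.0000 → 0.0000 [wait]  node(8,6) S=115.2005 payoff=0.0000 vs cont=0.0000 → 0.0000 [wait]  node(8,7) S=121.8089 payoff=0.0000 vs cont=0.0000 → 0.0000 [wait]  node(8,8) S=128.7962 payoff=0.0000 vs cont=0.0000 → 0.0000 [wait]  ⇒ S*(8)=97.4499
t_7: node(7,0) S=84.7658 payoff=20.5042 vs cont=20.3250 → 20.5042 [stop]  node(7,1) S=89.6283 payoff=15.6417 vs cont=15.4625 → 15.6417 [stop]  node(7,2) S=94.7697 payoff=10.5003 vs cont=10.3211 → 10.5003 [stop]  node(7,3) S=100.2060 payoff=5.0640 vs cont=4.9780 → 5.0640 [stop]  node(7,4) S=105.9542 payoff=0.0000 vs cont=1.1454 → 1.1454 [wait]  node(7,5) S=112.0321 payoff=0.0000 vs cont=0.0000 → 0.0000 [wait]  node(7,6) S=118.4586 payoff=0.0000 vs cont=0.0000 → 0.0000 [wait]  node(7,7) S=125.2538 payoff=0.0000 vs cont=0.0000 → 0.0000 [wait]  ⇒ S*(7)=100.2060
t_6: node(6,0) S=87.1631 payoff=18.1069 vs cont=17.9276 → 18.1069 [stop]  node(6,1) S=92.1631 payoff=13.1069 vs cont=12.9277 → 13.1069 [stop]  node(6,2) S=97.4499 payoff=7.8201 vs cont=7.6408 → 7.8201 [stop]  node(6,3) S=103.0400 payoff=2.2300 vs cont=3.0071 → 3.0071 [wait]  node(6,4) S=108.9507 payoff=0.0000 vs cont=0.5447 → 0.5447 [wait]  node(6,5) S=115.2005 payoff=0.0000 vs cont=0.0000 → 0.0000 [wait]  node(6,6) S=121.8089 payoff=0.0000 vs cont=0.0000 → 0.0000 [wait]  ⇒ S*(6)=97.4499
t_5: node(5,0) S=89.6283 payoff=15.6417 vs cont=15.4625 → 15.6417 [stop]  node(5,1) S=94.7697 payoff=10.5003 vs cont=10.3211 → 10.5003 [stop]  node(5,2) S=100.2060 payoff=5.0640 vs cont=5.2910 → 5.2910 [wait]  node(5,3) S=105.9542 payoff=0.0000 vs cont=1.7149 → 1.7149 [wait]  node(5,4) S=112.0321 payoff=0.0000 vs cont=0.2591 → 0.2591 [wait]  node(5,5) S=118.4586 payoff=0.0000 vs cont=0.0000 → 0.0000 [wait]  ⇒ S*(5)=94.7697
t_4: node(4,0) S=92.1631 payoff=13.1069 vs cont=12.9277 → 13.1069 [stop]  node(4,1) S=97.4499 payoff=7.8201 vs cont=7.7595 → 7.8201 [stop]  node(4,2) S=103.0400 payoff=2.2300 vs cont=3.4127 → 3.4127 [wait]  node(4,3) S=108.9507 payoff=0.0000 vs cont=0.9510 → 0.9510 [wait]  node(4,4) S=115.2005 payoff=0.0000 vs cont=0.1232 → 0.1232 [wait]  ⇒ S*(4)=97.4499
t_3: node(3,0) S=94.7697 payoff=10.5003 vs cont=10.3211 → 10.5003 [stop]  node(3,1) S=100.2060 payoff=5.0640 vs cont=5.5030 → 5.5030 [wait]  node(3,2) S=105.9542 payoff=0.0000 vs cont=2.1201 → 2.1201 [wait]  node(3,3) S=112.0321 payoff=0.0000 vs cont=0.5167 → 0.5167 [wait]  ⇒ S*(3)=94.7697
t_2: node(2,0) S=97.4499 payoff=7.8201 vs cont=7.8703 → 7.8703 [wait]  node(2,1) S=103.0400 payoff=2.2300 vs cont=3.7254 → 3.7254 [wait]  node(2,2) S=108.9507 payoff=0.0000 vs cont=1.2784 → 1.2784 [wait]  ⇒ S*(2)=-
t_1: node(1,0) S=100.2060 payoff=5.0640 vs cont=5.6903 → 5.6903 [wait]  node(1,1) S=105.9542 payoff=0.0000 vs cont=2.4400 → 2.4400 [wait]  ⇒ S*(1)=-
t_0: node(0,0) S=103.0400 payoff=2.2300 vs cont=3.9817 → 3.9817 [wait]  ⇒ S*(0)=-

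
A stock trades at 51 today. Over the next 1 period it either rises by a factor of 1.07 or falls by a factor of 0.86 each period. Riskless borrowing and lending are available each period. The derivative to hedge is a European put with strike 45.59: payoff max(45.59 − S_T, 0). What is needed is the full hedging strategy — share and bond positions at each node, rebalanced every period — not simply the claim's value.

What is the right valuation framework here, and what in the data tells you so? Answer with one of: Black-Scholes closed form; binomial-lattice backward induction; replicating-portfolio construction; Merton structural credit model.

framework: replicating-portfolio construction

Key observation: since the answer must list Δ and B at each node of the 1.07/0.86 lattice on 51, the replicating-portfolio method — solving the two-state system at every node — is the one that applies.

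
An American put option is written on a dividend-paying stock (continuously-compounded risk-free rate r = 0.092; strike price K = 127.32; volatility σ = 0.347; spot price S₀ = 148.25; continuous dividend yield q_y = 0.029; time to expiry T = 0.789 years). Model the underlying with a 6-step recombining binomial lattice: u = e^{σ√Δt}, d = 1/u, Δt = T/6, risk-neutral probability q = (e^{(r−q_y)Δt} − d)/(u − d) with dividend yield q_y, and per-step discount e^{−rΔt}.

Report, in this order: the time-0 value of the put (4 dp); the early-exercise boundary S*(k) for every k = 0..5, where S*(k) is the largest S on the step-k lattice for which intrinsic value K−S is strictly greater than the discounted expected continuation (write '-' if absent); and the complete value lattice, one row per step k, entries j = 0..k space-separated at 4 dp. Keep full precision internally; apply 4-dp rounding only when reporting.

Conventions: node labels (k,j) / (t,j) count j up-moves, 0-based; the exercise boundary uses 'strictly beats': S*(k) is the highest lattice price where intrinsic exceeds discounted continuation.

price = 6.9520
boundary = - - - - 89.6193 101.6365
tree:
6.9520
11.1831 2.9157
17.4690 5.2074 0.7090
26.2908 9.1258 1.4397 0.0000
37.7007 15.5896 2.9234 0.0000 0.0000
48.2971 25.6835 5.9365 0.0000 0.0000 0.0000
57.6405 37.7007 12.0548 0.0000 0.0000 0.0000 0.0000

Δt=0.13150, u=1.13409, d=0.88176, q=0.50155, disc=e^(-rΔt)=0.98797
k=6 terminal: V=max(K-S,0) → 57.6405 37.7007 12.0548 0.0000 0.0000 0.0000 0.0000
k=5: j=0 S=79.0229 intr=48.2971 cont=47.0668 V=48.2971[EX]; j=1 S=101.6365 intr=25.6835 cont=24.5393 V=25.6835[EX]; j=2 S=130.7213 intr=0.0000 cont=5.9365 V=5.9365[hold]; j=3 S=168.1291 intr=0.0000 cont=0.0000 V=0.0000[hold]; j=4 S=216.2418 intr=0.0000 cont=0.0000 V=0.0000[hold]; j=5 S=278.1226 intr=0.0000 cont=0.0000 V=0.0000[hold]  S*(5)=101.6365
k=4: j=0 S=89.6193 intr=37.7007 cont=36.5108 V=37.7007[EX]; j=1 S=115.2652 intr=12.0548 cont=15.5896 V=15.5896[hold]; j=2 S=148.2500 intr=0.0000 cont=2.9234 V=2.9234[hold]; j=3 S=190.6739 intr=0.0000 cont=0.0000 V=0.0000[hold]; j=4 S=245.2381 intr=0.0000 cont=0.0000 V=0.0000[hold]  S*(4)=89.6193
k=3: j=0 S=101.6365 intr=25.6835 cont=26.2908 V=26.2908[hold]; j=1 S=130.7213 intr=0.0000 cont=9.1258 V=9.1258[hold]; j=2 S=168.1291 intr=0.0000 cont=1.4397 V=1.4397[hold]; j=3 S=216.2418 intr=0.0000 cont=0.0000 V=0.0000[hold]  S*(3)=-
k=2: j=0 S=115.2652 intr=12.0548 cont=17.4690 V=17.4690[hold]; j=1 S=148.2500 intr=0.0000 cont=5.2074 V=5.2074[hold]; j=2 S=190.6739 intr=0.0000 cont=0.7090 V=0.7090[hold]  S*(2)=-
k=1: j=0 S=130.7213 intr=0.0000 cont=11.1831 V=11.1831[hold]; j=1 S=168.1291 intr=0.0000 cont=2.9157 V=2.9157[hold]  S*(1)=-
k=0: j=0 S=148.2500 intr=0.0000 cont=6.9520 V=6.9520[hold]  S*(0)=-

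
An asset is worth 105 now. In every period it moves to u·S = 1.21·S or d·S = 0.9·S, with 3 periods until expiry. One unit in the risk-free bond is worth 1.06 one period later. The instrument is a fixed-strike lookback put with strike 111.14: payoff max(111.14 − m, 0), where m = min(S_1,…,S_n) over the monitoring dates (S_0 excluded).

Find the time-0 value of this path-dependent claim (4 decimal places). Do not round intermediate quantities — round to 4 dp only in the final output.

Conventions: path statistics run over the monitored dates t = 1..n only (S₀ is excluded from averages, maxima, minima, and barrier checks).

price = 10.2619

With p* = (R−d)/(u−d) = 0.5161, sum probability × payoff across the paths and divide by R^3.
Enumerate all 2^3 = 8 price paths (U = up ×1.21, D = down ×0.9); each path with k up-moves has probability p*^k·(1−p*)^(3−k).
DDD: m=76.5450, payoff=34.5950, prob=0.113289
UDD: m=102.9105, payoff=8.2295, prob=0.120842
DUD: m=94.5000, payoff=16.6400, prob=0.120842
UUD: m=127.0500, payoff=0.0000, prob=0.128898
DDU: m=85.0500, payoff=26.0900, prob=0.120842
UDU: m=114.3450, payoff=0.0000, prob=0.128898
DUU: m=94.5000, payoff=16.6400, prob=0.128898
UUU: m=127.0500, payoff=0.0000, prob=0.137491
Price = Σ prob·payoff / R^3 = 12.222145 / 1.191016 = 10.2619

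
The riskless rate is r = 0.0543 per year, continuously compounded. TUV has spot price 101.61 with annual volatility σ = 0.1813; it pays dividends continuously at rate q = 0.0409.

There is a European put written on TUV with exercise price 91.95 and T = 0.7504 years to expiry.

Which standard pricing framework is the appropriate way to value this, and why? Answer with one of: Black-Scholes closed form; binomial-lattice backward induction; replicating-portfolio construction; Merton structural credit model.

Key observation: with TUV following a GBM at constant σ and r, the European put struck at 91.95 prices in closed form — nothing here needs a stepwise model or a balance sheet.

framework: Black-Scholes closed form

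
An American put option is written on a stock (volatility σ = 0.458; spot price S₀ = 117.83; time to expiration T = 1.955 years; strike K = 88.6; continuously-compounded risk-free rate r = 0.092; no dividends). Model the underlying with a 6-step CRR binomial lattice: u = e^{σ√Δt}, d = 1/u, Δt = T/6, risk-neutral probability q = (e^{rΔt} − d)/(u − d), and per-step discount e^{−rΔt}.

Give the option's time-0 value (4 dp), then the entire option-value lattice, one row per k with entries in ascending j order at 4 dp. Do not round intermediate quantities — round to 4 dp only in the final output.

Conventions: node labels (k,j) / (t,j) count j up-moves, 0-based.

Δt=0.32583  u=1.29879  d=0.76995  q=0.49255  discount=0.97047
step 6 (expiry): payoffs max(K−S,0) = 64.0519 47.1908 18.7484 0.0000 0.0000 0.0000 0.0000
k=5: (k=5,j=0): S=31.8829, K−S=56.7171, hold=54.1006 ⇒ V=56.7171 exercise | (k=5,j=1): S=53.7820, K−S=34.8180, hold=32.2015 ⇒ V=34.8180 exercise | (k=5,j=2): S=90.7228, K−S=0.0000, hold=9.2329 ⇒ V=9.2329 continue | (k=5,j=3): S=153.0367, K−S=0.0000, hold=0.0000 ⇒ V=0.0000 continue | (k=5,j=4): S=258.1516, K−S=0.0000, hold=0.0000 ⇒ V=0.0000 continue | (k=5,j=5): S=435.4659, K−S=0.0000, hold=0.0000 ⇒ V=0.0000 continue
k=4: (k=4,j=0): S=41.4092, K−S=47.1908, hold=44.5742 ⇒ V=47.1908 exercise | (k=4,j=1): S=69.8516, K−S=18.7484, hold=21.5599 ⇒ V=21.5599 continue | (k=4,j=2): S=117.8300, K−S=0.0000, hold=4.5468 ⇒ V=4.5468 continue | (k=4,j=3): S=198.7628, K−S=0.0000, hold=0.0000 ⇒ V=0.0000 continue | (k=4,j=4): S=335.2853, K−S=0.0000, hold=0.0000 ⇒ V=0.0000 continue
k=3: (k=3,j=0): S=53.7820, K−S=34.8180, hold=33.5454 ⇒ V=34.8180 exercise | (k=3,j=1): S=90.7228, K−S=0.0000, hold=12.7908 ⇒ V=12.7908 continue | (k=3,j=2): S=153.0367, K−S=0.0000, hold=2.2391 ⇒ V=2.2391 continue | (k=3,j=3): S=258.1516, K−S=0.0000, hold=0.0000 ⇒ V=0.0000 continue
k=2: (k=2,j=0): S=69.8516, K−S=18.7484, hold=23.2606 ⇒ V=23.2606 continue | (k=2,j=1): S=117.8300, K−S=0.0000, hold=7.3693 ⇒ V=7.3693 continue | (k=2,j=2): S=198.7628, K−S=0.0000, hold=1.1027 ⇒ V=1.1027 continue
k=1: (k=1,j=0): S=90.7228, K−S=0.0000, hold=14.9776 ⇒ V=14.9776 continue | (k=1,j=1): S=153.0367, K−S=0.0000, hold=4.1562 ⇒ V=4.1562 continue
k=0: (k=0,j=0): S=117.8300, K−S=0.0000, hold=9.3626 ⇒ V=9.3626 continue

price = 9.3626
tree:
9.3626
14.9776 4.1562
23.2606 7.3693 1.1027
34.8180 12.7908 2.2391 0.0000
47.1908 21.5599 4.5468 0.0000 0.0000
56.7171 34.8180 9.2329 0.0000 0.0000 0.0000
64.0519 47.1908 18.7484 0.0000 0.0000 0.0000 0.0000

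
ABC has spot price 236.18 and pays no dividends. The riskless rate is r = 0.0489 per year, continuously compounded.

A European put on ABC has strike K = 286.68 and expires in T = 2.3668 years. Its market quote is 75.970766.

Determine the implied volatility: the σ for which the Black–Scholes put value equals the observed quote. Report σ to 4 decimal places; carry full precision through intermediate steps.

sigma = 0.4460

At σ = 0.4460 the Black–Scholes value reproduces the quote:
σ√T = 0.446·√2.3668 = 0.686145
d₁ = (ln(S/K) + (r+σ²/2)T) / (σ√T) = (ln(236.18/286.68) + (0.0489+0.446²/2)·2.3668) / 0.686145 = (-0.193772 + 0.351134) / 0.686145 = 0.229341
d₂ = d₁ − σ√T = 0.229341 − 0.686145 = -0.456803
e^{−rT} = 0.890710
N(−d₁) = 0.409302,  N(−d₂) = 0.676094
V = K·e^{−rT}·N(−d₂) − S·N(−d₁) = 172.639667 − 96.668901 = 75.970766 (equal to the quote); since ∂V/∂σ > 0 for all σ, the implied volatility is unique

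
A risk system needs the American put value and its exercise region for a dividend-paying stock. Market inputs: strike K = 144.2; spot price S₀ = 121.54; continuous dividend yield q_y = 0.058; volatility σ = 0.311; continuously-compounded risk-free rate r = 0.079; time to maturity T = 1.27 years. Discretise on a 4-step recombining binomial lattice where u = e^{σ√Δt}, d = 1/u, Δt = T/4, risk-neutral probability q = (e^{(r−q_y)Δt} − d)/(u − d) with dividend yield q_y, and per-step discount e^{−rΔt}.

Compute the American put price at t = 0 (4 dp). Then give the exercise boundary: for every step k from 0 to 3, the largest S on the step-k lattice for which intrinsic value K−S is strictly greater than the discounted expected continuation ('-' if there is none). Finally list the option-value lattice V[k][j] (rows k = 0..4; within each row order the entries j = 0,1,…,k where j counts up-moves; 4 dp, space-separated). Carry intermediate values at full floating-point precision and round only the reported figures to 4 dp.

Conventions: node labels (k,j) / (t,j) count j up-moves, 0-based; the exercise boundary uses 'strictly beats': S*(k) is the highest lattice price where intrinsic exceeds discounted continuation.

Δt=0.31750, u=1.19153, d=0.83926, q=0.47529, disc=e^(-rΔt)=0.97523
k=4 terminal: V=max(K-S,0) → 83.9028 58.5932 22.6600 0.0000 0.0000
k=3: j=0 S=71.8460 intr=72.3540 cont=70.0930 V=72.3540[EX]; j=1 S=102.0032 intr=42.1968 cont=40.4861 V=42.1968[EX]; j=2 S=144.8188 intr=0.0000 cont=11.5954 V=11.5954[hold]; j=3 S=205.6061 intr=0.0000 cont=0.0000 V=0.0000[hold]  S*(3)=102.0032
k=2: j=0 S=85.6068 intr=58.5932 cont=56.5834 V=58.5932[EX]; j=1 S=121.5400 intr=22.6600 cont=26.9672 V=26.9672[hold]; j=2 S=172.5561 intr=0.0000 cont=5.9335 V=5.9335[hold]  S*(2)=85.6068
k=1: j=0 S=102.0032 intr=42.1968 cont=42.4826 V=42.4826[hold]; j=1 S=144.8188 intr=0.0000 cont=16.5497 V=16.5497[hold]  S*(1)=-
k=0: j=0 S=121.5400 intr=22.6600 cont=29.4099 V=29.4099[hold]  S*(0)=-

price = 29.4099
boundary = - - 85.6068 102.0032
tree:
29.4099
42.4826 16.5497
58.5932 26.9672 5.9335
72.3540 42.1968 11.5954 0.0000
83.9028 58.5932 22.6600 0.0000 0.0000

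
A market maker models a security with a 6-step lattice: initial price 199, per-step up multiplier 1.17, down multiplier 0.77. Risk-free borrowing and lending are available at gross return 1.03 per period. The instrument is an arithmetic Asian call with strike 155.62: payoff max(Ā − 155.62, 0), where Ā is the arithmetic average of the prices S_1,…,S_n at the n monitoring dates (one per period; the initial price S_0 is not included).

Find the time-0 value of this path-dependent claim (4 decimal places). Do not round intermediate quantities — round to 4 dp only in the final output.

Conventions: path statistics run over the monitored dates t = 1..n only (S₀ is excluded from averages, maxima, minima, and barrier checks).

price = 58.3818

No-arbitrage gives p* = (R−d)/(u−d) = 0.6500: enumerate every path, weight its payoff by its p*-probability, and discount by R^6.
Enumerate all 2^6 = 64 price paths (U = up ×1.17, D = down ×0.77); each path with k up-moves has probability p*^k·(1−p*)^(6−k).
DDDDDD: Ā=87.8938, payoff=0.0000, prob=0.001838
UDDDDD: Ā=133.5529, payoff=0.0000, prob=0.003414
DUDDDD: Ā=120.2862, payoff=0.0000, prob=0.003414
UUDDDD: Ā=182.7726, payoff=27.1526, prob=0.006340
DDUDDD: Ā=110.0709, payoff=0.0000, prob=0.003414
UDUDDD: Ā=167.2506, payoff=11.6306, prob=0.006340
DUUDDD: Ā=153.9839, payoff=0.0000, prob=0.006340
UUUDDD: Ā=233.9756, payoff=78.3556, prob=0.011775
DDDUDD: Ā=102.2051, payoff=0.0000, prob=0.003414
UDDUDD: Ā=155.2987, payoff=0.0000, prob=0.006340
DUDUDD: Ā=142.0320, payoff=0.0000, prob=0.006340
UUDUDD: Ā=215.8149, payoff=60.1949, prob=0.011775
DDUUDD: Ā=131.8167, payoff=0.0000, prob=0.006340
UDUUDD: Ā=200.2929, payoff=44.6729, prob=0.011775
DUUUDD: Ā=187.0262, payoff=31.4062, prob=0.011775
UUUUDD: Ā=284.1826, payoff=128.5626, prob=0.021867
DDDDUD: Ā=96.1484, payoff=0.0000, prob=0.003414
UDDDUD: Ā=146.0957, payoff=0.0000, prob=0.006340
DUDDUD: Ā=132.8290, payoff=0.0000, prob=0.006340
UUDDUD: Ā=201.8311, payoff=46.2111, prob=0.011775
DDUDUD: Ā=122.6137, payoff=0.0000, prob=0.006340
UDUDUD: Ā=186.3091, payoff=30.6891, prob=0.011775
DUUDUD: Ā=173.0424, payoff=17.4224, prob=0.011775
UUUDUD: Ā=262.9346, payoff=107.3146, prob=0.021867
DDDUUD: Ā=114.7479, payoff=0.0000, prob=0.006340
UDDUUD: Ā=174.3571, payoff=18.7371, prob=0.011775
DUDUUD: Ā=161.0905, payoff=5.4705, prob=0.011775
UUDUUD: Ā=244.7738, payoff=89.1538, prob=0.021867
DDUUUD: Ā=150.8751, payoff=0.0000, prob=0.011775
UDUUUD: Ā=229.2518, payoff=73.6318, prob=0.021867
DUUUUD: Ā=215.9852, payoff=60.3652, prob=0.021867
UUUUUD: Ā=328.1853, payoff=172.5653, prob=0.040610
DDDDDU: Ā=91.4848, payoff=0.0000, prob=0.003414
UDDDDU: Ā=139.0094, payoff=0.0000, prob=0.006340
DUDDDU: Ā=125.7427, payoff=0.0000, prob=0.006340
UUDDDU: Ā=191.0636, payoff=35.4436, prob=0.011775
DDUDDU: Ā=115.5274, payoff=0.0000, prob=0.006340
UDUDDU: Ā=175.5416, payoff=19.9216, prob=0.011775
DUUDDU: Ā=162.2749, payoff=6.6549, prob=0.011775
UUUDDU: Ā=246.5736, payoff=90.9536, prob=0.021867
DDDUDU: Ā=107.6616, payoff=0.0000, prob=0.006340
UDDUDU: Ā=163.5896, payoff=7.9696, prob=0.011775
DUDUDU: Ā=150.3230, payoff=0.0000, prob=0.011775
UUDUDU: Ā=228.4128, payoff=72.7928, prob=0.021867
DDUUDU: Ā=140.1076, payoff=0.0000, prob=0.011775
UDUUDU: Ā=212.8908, payoff=57.2708, prob=0.021867
DUUUDU: Ā=199.6242, payoff=44.0042, prob=0.021867
UUUUDU: Ā=303.3250, payoff=147.7050, prob=0.040610
DDDDUU: Ā=101.6049, payoff=0.0000, prob=0.006340
UDDDUU: Ā=154.3866, payoff=0.0000, prob=0.011775
DUDDUU: Ā=141.1200, payoff=0.0000, prob=0.011775
UUDDUU: Ā=214.4291, payoff=58.8091, prob=0.021867
DDUDUU: Ā=130.9046, payoff=0.0000, prob=0.011775
UDUDUU: Ā=198.9071, payoff=43.2871, prob=0.021867
DUUDUU: Ā=185.6404, payoff=30.0204, prob=0.021867
UUUDUU: Ā=282.0770, payoff=126.4570, prob=0.040610
DDDUUU: Ā=123.0388, payoff=0.0000, prob=0.011775
UDDUUU: Ā=186.9551, payoff=31.3351, prob=0.021867
DUDUUU: Ā=173.6885, payoff=18.0685, prob=0.021867
UUDUUU: Ā=263.9162, payoff=108.2962, prob=0.040610
DDUUUU: Ā=163.4731, payoff=7.8531, prob=0.021867
UDUUUU: Ā=248.3942, payoff=92.7742, prob=0.040610
DUUUUU: Ā=235.1276, payoff=79.5076, prob=0.040610
UUUUUU: Ā=357.2717, payoff=201.6517, prob=0.075419
Price = Σ prob·payoff / R^6 = 69.710965 / 1.194052 = 58.3818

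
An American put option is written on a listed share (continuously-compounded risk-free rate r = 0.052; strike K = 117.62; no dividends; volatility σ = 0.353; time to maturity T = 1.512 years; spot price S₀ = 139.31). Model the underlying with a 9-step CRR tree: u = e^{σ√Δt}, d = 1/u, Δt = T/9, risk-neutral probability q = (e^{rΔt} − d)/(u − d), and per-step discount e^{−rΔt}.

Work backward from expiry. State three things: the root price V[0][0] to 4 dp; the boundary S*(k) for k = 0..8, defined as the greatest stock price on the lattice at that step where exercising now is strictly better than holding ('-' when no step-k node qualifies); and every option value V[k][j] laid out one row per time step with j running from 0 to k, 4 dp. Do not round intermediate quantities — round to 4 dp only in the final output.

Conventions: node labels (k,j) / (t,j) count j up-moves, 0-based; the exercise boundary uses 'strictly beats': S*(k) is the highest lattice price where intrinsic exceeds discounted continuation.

Δt=0.16800, u=1.15568, d=0.86529, q=0.49411, disc=e^(-rΔt)=0.99130
k=9 terminal: V=max(K-S,0) → 79.7364 67.0230 50.0431 27.3648 0.0000 0.0000 0.0000 0.0000 0.0000 0.0000
k=8: j=0 S=43.7813 intr=73.8387 cont=72.8157 V=73.8387[EX]; j=1 S=58.4739 intr=59.1461 cont=58.1231 V=59.1461[EX]; j=2 S=78.0972 intr=39.5228 cont=38.4998 V=39.5228[EX]; j=3 S=104.3059 intr=13.3141 cont=13.7233 V=13.7233[hold]; j=4 S=139.3100 intr=0.0000 cont=0.0000 V=0.0000[hold]; j=5 S=186.0612 intr=0.0000 cont=0.0000 V=0.0000[hold]; j=6 S=248.5016 intr=0.0000 cont=0.0000 V=0.0000[hold]; j=7 S=331.8966 intr=0.0000 cont=0.0000 V=0.0000[hold]; j=8 S=443.2780 intr=0.0000 cont=0.0000 V=0.0000[hold]  S*(8)=78.0972
k=7: j=0 S=50.5970 intr=67.0230 cont=65.9999 V=67.0230[EX]; j=1 S=67.5769 intr=50.0431 cont=49.0200 V=50.0431[EX]; j=2 S=90.2552 intr=27.3648 cont=26.5422 V=27.3648[EX]; j=3 S=120.5440 intr=0.0000 cont=6.8821 V=6.8821[hold]; j=4 S=160.9975 intr=0.0000 cont=0.0000 V=0.0000[hold]; j=5 S=215.0268 intr=0.0000 cont=0.0000 V=0.0000[hold]; j=6 S=287.1878 intr=0.0000 cont=0.0000 V=0.0000[hold]; j=7 S=383.5655 intr=0.0000 cont=0.0000 V=0.0000[hold]  S*(7)=90.2552
k=6: j=0 S=58.4739 intr=59.1461 cont=58.1231 V=59.1461[EX]; j=1 S=78.0972 intr=39.5228 cont=38.4998 V=39.5228[EX]; j=2 S=104.3059 intr=13.3141 cont=17.0942 V=17.0942[hold]; j=3 S=139.3100 intr=0.0000 cont=3.4513 V=3.4513[hold]; j=4 S=186.0612 intr=0.0000 cont=0.0000 V=0.0000[hold]; j=5 S=248.5016 intr=0.0000 cont=0.0000 V=0.0000[hold]; j=6 S=331.8966 intr=0.0000 cont=0.0000 V=0.0000[hold]  S*(6)=78.0972
k=5: j=0 S=67.5769 intr=50.0431 cont=49.0200 V=50.0431[EX]; j=1 S=90.2552 intr=27.3648 cont=28.1933 V=28.1933[hold]; j=2 S=120.5440 intr=0.0000 cont=10.2631 V=10.2631[hold]; j=3 S=160.9975 intr=0.0000 cont=1.7308 V=1.7308[hold]; j=4 S=215.0268 intr=0.0000 cont=0.0000 V=0.0000[hold]; j=5 S=287.1878 intr=0.0000 cont=0.0000 V=0.0000[hold]  S*(5)=67.5769
k=4: j=0 S=78.0972 intr=39.5228 cont=38.9056 V=39.5228[EX]; j=1 S=104.3059 intr=13.3141 cont=19.1657 V=19.1657[hold]; j=2 S=139.3100 intr=0.0000 cont=5.9946 V=5.9946[hold]; j=3 S=186.0612 intr=0.0000 cont=0.8680 V=0.8680[hold]; j=4 S=248.5016 intr=0.0000 cont=0.0000 V=0.0000[hold]  S*(4)=78.0972
k=3: j=0 S=90.2552 intr=27.3648 cont=29.2079 V=29.2079[hold]; j=1 S=120.5440 intr=0.0000 cont=12.5477 V=12.5477[hold]; j=2 S=160.9975 intr=0.0000 cont=3.4314 V=3.4314[hold]; j=3 S=215.0268 intr=0.0000 cont=0.4353 V=0.4353[hold]  S*(3)=-
k=2: j=0 S=104.3059 intr=13.3141 cont=20.7935 V=20.7935[hold]; j=1 S=139.3100 intr=0.0000 cont=7.9733 V=7.9733[hold]; j=2 S=186.0612 intr=0.0000 cont=1.9340 V=1.9340[hold]  S*(2)=-
k=1: j=0 S=120.5440 intr=0.0000 cont=14.3332 V=14.3332[hold]; j=1 S=160.9975 intr=0.0000 cont=4.9459 V=4.9459[hold]  S*(1)=-
k=0: j=0 S=139.3100 intr=0.0000 cont=9.6105 V=9.6105[hold]  S*(0)=-

price = 9.6105
boundary = - - - - 78.0972 67.5769 78.0972 90.2552 78.0972
tree:
9.6105
14.3332 4.9459
20.7935 7.9733 1.9340
29.2079 12.5477 3.4314 0.4353
39.5228 19.1657 5.9946 0.8680 0.0000
50.0431 28.1933 10.2631 1.7308 0.0000 0.0000
59.1461 39.5228 17.0942 3.4513 0.0000 0.0000 0.0000
67.0230 50.0431 27.3648 6.8821 0.0000 0.0000 0.0000 0.0000
73.8387 59.1461 39.5228 13.7233 0.0000 0.0000 0.0000 0.0000 0.0000
79.7364 67.0230 50.0431 27.3648 0.0000 0.0000 0.0000 0.0000 0.0000 0.0000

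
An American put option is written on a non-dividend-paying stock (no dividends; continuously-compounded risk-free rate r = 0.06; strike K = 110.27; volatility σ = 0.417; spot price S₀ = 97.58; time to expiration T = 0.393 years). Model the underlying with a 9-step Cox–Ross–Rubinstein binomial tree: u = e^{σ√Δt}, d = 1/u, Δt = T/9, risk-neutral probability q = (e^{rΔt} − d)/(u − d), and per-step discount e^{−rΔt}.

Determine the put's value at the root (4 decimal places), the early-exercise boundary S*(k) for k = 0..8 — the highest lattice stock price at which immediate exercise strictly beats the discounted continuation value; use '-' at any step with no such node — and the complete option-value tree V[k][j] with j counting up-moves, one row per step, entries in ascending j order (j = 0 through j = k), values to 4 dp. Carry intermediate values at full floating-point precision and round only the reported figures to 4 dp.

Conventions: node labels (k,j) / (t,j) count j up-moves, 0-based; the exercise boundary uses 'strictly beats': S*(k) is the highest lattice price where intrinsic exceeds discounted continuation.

params: Δt=0.04367 u=1.09105 d=0.91655 q=0.49326 e^(-rΔt)=0.99738
t_9 payoffs: 65.7284 57.2483 47.1537 35.1373 20.8331 3.8055 0.0000 0.0000 0.0000 0.0000
t_8: node(8,0) S=48.5971 payoff=61.6729 vs cont=61.3844 → 61.6729 [stop]  node(8,1) S=57.8492 payoff=52.4208 vs cont=52.1322 → 52.4208 [stop]  node(8,2) S=68.8629 payoff=41.4071 vs cont=41.1186 → 41.4071 [stop]  node(8,3) S=81.9734 payoff=28.2966 vs cont=28.0080 → 28.2966 [stop]  node(8,4) S=97.5800 payoff=12.6900 vs cont=12.4015 → 12.6900 [stop]  node(8,5) S=116.1578 payoff=0.0000 vs cont=1.9234 → 1.9234 [wait]  node(8,6) S=138.2726 payoff=0.0000 vs cont=0.0000 → 0.0000 [wait]  node(8,7) S=164.5978 payoff=0.0000 vs cont=0.0000 → 0.0000 [wait]  node(8,8) S=195.9348 payoff=0.0000 vs cont=0.0000 → 0.0000 [wait]  ⇒ S*(8)=97.5800
t_7: node(7,0) S=53.0217 payoff=57.2483 vs cont=56.9597 → 57.2483 [stop]  node(7,1) S=63.1163 payoff=47.1537 vs cont=46.8652 → 47.1537 [stop]  node(7,2) S=75.1327 payoff=35.1373 vs cont=34.8487 → 35.1373 [stop]  node(7,3) S=89.4369 payoff=20.8331 vs cont=20.5445 → 20.8331 [stop]  node(7,4) S=106.4645 payoff=3.8055 vs cont=7.3599 → 7.3599 [wait]  node(7,5) S=126.7338 payoff=0.0000 vs cont=0.9721 → 0.9721 [wait]  node(7,6) S=150.8621 payoff=0.0000 vs cont=0.0000 → 0.0000 [wait]  node(7,7) S=179.5841 payoff=0.0000 vs cont=0.0000 → 0.0000 [wait]  ⇒ S*(7)=89.4369
t_6: node(6,0) S=57.8492 payoff=52.4208 vs cont=52.1322 → 52.4208 [stop]  node(6,1) S=68.8629 payoff=41.4071 vs cont=41.1186 → 41.4071 [stop]  node(6,2) S=81.9734 payoff=28.2966 vs cont=28.0080 → 28.2966 [stop]  node(6,3) S=97.5800 payoff=12.6900 vs cont=14.1501 → 14.1501 [wait]  node(6,4) S=116.1578 payoff=0.0000 vs cont=4.1980 → 4.1980 [wait]  node(6,5) S=138.2726 payoff=0.0000 vs cont=0.4913 → 0.4913 [wait]  node(6,6) S=164.5978 payoff=0.0000 vs cont=0.0000 → 0.0000 [wait]  ⇒ S*(6)=81.9734
t_5: node(5,0) S=63.1163 payoff=47.1537 vs cont=46.8652 → 47.1537 [stop]  node(5,1) S=75.1327 payoff=35.1373 vs cont=34.8487 → 35.1373 [stop]  node(5,2) S=89.4369 payoff=20.8331 vs cont=21.2629 → 21.2629 [wait]  node(5,3) S=106.4645 payoff=3.8055 vs cont=9.2169 → 9.2169 [wait]  node(5,4) S=126.7338 payoff=0.0000 vs cont=2.3634 → 2.3634 [wait]  node(5,5) S=150.8621 payoff=0.0000 vs cont=0.2483 → 0.2483 [wait]  ⇒ S*(5)=75.1327
t_4: node(4,0) S=68.8629 payoff=41.4071 vs cont=41.1186 → 41.4071 [stop]  node(4,1) S=81.9734 payoff=28.2966 vs cont=28.2195 → 28.2966 [stop]  node(4,2) S=97.5800 payoff=12.6900 vs cont=15.2810 → 15.2810 [wait]  node(4,3) S=116.1578 payoff=0.0000 vs cont=5.8211 → 5.8211 [wait]  node(4,4) S=138.2726 payoff=0.0000 vs cont=1.3167 → 1.3167 [wait]  ⇒ S*(4)=81.9734
t_3: node(3,0) S=75.1327 payoff=35.1373 vs cont=34.8487 → 35.1373 [stop]  node(3,1) S=89.4369 payoff=20.8331 vs cont=21.8192 → 21.8192 [wait]  node(3,2) S=106.4645 payoff=3.8055 vs cont=10.5870 → 10.5870 [wait]  node(3,3) S=126.7338 payoff=0.0000 vs cont=3.5898 → 3.5898 [wait]  ⇒ S*(3)=75.1327
t_2: node(2,0) S=81.9734 payoff=28.2966 vs cont=28.4932 → 28.4932 [wait]  node(2,1) S=97.5800 payoff=12.6900 vs cont=16.2362 → 16.2362 [wait]  node(2,2) S=116.1578 payoff=0.0000 vs cont=7.1169 → 7.1169 [wait]  ⇒ S*(2)=-
t_1: node(1,0) S=89.4369 payoff=20.8331 vs cont=22.3885 → 22.3885 [wait]  node(1,1) S=106.4645 payoff=3.8055 vs cont=11.7072 → 11.7072 [wait]  ⇒ S*(1)=-
t_0: node(0,0) S=97.5800 payoff=12.6900 vs cont=17.0750 → 17.0750 [wait]  ⇒ S*(0)=-

price = 17.0750
boundary = - - - 75.1327 81.9734 75.1327 81.9734 89.4369 97.5800
tree:
17.0750
22.3885 11.7072
28.4932 16.2362 7.1169
35.1373 21.8192 10.5870 3.5898
41.4071 28.2966 15.2810 5.8211 1.3167
47.1537 35.1373 21.2629 9.2169 2.3634 0.2483
52.4208 41.4071 28.2966 14.1501 4.1980 0.4913 0.0000
57.2483 47.1537 35.1373 20.8331 7.3599 0.9721 0.0000 0.0000
61.6729 52.4208 41.4071 28.2966 12.6900 1.9234 0.0000 0.0000 0.0000
65.7284 57.2483 47.1537 35.1373 20.8331 3.8055 0.0000 0.0000 0.0000 0.0000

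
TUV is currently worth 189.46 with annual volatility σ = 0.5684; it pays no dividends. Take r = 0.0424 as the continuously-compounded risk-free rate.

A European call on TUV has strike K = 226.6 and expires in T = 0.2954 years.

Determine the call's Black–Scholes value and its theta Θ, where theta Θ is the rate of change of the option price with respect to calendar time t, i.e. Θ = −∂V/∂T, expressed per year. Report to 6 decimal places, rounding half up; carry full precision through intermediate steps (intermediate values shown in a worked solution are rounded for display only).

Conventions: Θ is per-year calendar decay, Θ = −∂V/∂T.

price = 11.761892
Θ = -39.022883

σ√T = 0.5684·√0.2954 = 0.308929
d₁ = (ln(S/K) + (r+σ²/2)T) / (σ√T) = (ln(189.46/226.6) + (0.0424+0.5684²/2)·0.2954) / 0.308929 = (-0.179008 + 0.060244) / 0.308929 = -0.384440
d₂ = d₁ − σ√T = -0.384440 − 0.308929 = -0.693369
e^{−rT} = 0.987553
N(d₁) = 0.350326,  N(d₂) = 0.244039
Call price V = S·N(d₁) − K·e^{−rT}·N(d₂) = 66.372815 − 54.610922 = 11.761892
φ(d₁) = (1/√(2π))·e^{−d₁²/2} = 0.370525
Θ = −S·φ(d₁)·σ/(2√T) − r·K·e^{−rT}·N(d₂) = −36.707380 − 2.315503 = -39.022883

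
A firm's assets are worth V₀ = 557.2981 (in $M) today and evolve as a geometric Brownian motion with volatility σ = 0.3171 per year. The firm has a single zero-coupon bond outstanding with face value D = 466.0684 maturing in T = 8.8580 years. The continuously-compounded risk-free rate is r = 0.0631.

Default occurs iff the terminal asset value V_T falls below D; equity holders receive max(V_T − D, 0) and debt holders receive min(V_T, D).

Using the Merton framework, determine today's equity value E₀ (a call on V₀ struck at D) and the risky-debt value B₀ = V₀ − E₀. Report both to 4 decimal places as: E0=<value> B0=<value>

With assets at 557.2981 and a single debt payment of 466.0684 at 8.8580 years:
d₁ = [ln(V₀/D) + (r + σ²/2)T] / (σ√T)
   = [ln(557.2981/466.0684) + (0.0631 + 0.5·0.3171²)·8.8580] / (0.3171·√8.8580)
   = [0.178768 + 1.004286] / 0.943765 = 1.253547
d₂ = d₁ − σ√T = 1.253547 − 0.943765 = 0.309781
N(d₁) = 0.894997,  N(d₂) = 0.621636,  e^(−rT) = 0.571815
E₀ = V₀·N(d₁) − D·e^(−rT)·N(d₂)
   = 557.2981·0.894997 − 466.0684·0.571815·0.621636 = 333.110774
B₀ = V₀ − E₀ = 557.2981 − 333.110774 = 224.187326

E0=333.1108 B0=224.1873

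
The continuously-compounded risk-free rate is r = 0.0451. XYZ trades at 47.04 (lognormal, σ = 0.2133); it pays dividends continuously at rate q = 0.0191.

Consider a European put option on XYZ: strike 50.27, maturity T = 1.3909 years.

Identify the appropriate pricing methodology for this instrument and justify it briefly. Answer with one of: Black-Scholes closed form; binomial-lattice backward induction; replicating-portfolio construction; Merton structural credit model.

Key observation: the instrument is a plain European put (strike 50.27) on a lognormal asset; the exact continuous-time formula applies directly.

framework: Black-Scholes closed form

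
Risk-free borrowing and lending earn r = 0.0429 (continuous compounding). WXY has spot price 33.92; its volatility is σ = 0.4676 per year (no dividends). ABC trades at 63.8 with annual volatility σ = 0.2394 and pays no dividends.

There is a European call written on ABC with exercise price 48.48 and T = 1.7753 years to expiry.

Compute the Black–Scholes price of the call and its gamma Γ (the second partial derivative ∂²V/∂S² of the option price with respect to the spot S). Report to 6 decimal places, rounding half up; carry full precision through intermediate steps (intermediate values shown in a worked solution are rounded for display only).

price = 20.038076
Γ = 0.008873

σ√T = 0.2394·√1.7753 = 0.318977
d₁ = (ln(S/K) + (r+σ²/2)T) / (σ√T) = (ln(63.8/48.48) + (0.0429+0.2394²/2)·1.7753) / 0.318977 = (0.274602 + 0.127034) / 0.318977 = 1.259134
d₂ = d₁ − σ√T = 1.259134 − 0.318977 = 0.940157
e^{−rT} = 0.926668
N(d₁) = 0.896009,  N(d₂) = 0.826431
Call price V = S·N(d₁) − K·e^{−rT}·N(d₂) = 57.165381 − 37.127306 = 20.038076
φ(d₁) = (1/√(2π))·e^{−d₁²/2} = 0.180568
Γ = φ(d₁) / (S·σ·√T) = 0.008873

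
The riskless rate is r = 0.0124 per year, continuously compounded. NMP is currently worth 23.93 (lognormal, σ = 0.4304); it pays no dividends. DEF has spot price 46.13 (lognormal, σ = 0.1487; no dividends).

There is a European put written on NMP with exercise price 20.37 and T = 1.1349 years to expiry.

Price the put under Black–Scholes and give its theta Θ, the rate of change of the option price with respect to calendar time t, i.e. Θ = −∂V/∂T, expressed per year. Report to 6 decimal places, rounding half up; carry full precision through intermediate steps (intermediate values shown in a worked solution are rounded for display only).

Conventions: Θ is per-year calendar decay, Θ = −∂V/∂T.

σ√T = 0.4304·√1.1349 = 0.458512
d₁ = (ln(S/K) + (r+σ²/2)T) / (σ√T) = (ln(23.93/20.37) + (0.0124+0.4304²/2)·1.1349) / 0.458512 = (0.161070 + 0.119190) / 0.458512 = 0.611236
d₂ = d₁ − σ√T = 0.611236 − 0.458512 = 0.152724
e^{−rT} = 0.986026
N(−d₁) = 0.270522,  N(−d₂) = 0.439308
Put price V = K·e^{−rT}·N(−d₂) − S·N(−d₁) = 8.823656 − 6.473584 = 2.350072
φ(d₁) = (1/√(2π))·e^{−d₁²/2} = 0.330965
Θ = −S·φ(d₁)·σ/(2√T) + r·K·e^{−rT}·N(−d₂) = −1.599882 + 0.109413 = -1.490469

price = 2.350072
Θ = -1.490469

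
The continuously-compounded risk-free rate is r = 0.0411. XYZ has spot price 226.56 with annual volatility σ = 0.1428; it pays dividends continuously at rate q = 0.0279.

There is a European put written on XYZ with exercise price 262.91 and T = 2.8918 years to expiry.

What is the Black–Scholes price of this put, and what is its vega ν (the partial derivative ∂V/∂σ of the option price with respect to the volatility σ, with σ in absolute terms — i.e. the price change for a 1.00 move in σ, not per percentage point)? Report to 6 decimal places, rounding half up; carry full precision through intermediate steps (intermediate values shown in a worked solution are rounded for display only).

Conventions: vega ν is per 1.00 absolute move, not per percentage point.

σ√T = 0.1428·√2.8918 = 0.242836
d₁ = (ln(S/K) + (r−q+σ²/2)T) / (σ√T) = (ln(226.56/262.91) + (0.0411−0.0279+0.1428²/2)·2.8918) / 0.242836 = (-0.148802 + 0.067656) / 0.242836 = -0.334159
d₂ = d₁ − σ√T = -0.334159 − 0.242836 = -0.576994
e^{−rT} = 0.887938
e^{−qT} = 0.922488
N(−d₁) = 0.630870,  N(−d₂) = 0.718028
Put price V = K·e^{−rT}·N(−d₂) − S·e^{−qT}·N(−d₁) = 167.622190 − 131.851108 = 35.771082
φ(d₁) = (1/√(2π))·e^{−d₁²/2} = 0.377279
ν = S·e^{−qT}·φ(d₁)·√T = 134.088308

price = 35.771082
ν = 134.088308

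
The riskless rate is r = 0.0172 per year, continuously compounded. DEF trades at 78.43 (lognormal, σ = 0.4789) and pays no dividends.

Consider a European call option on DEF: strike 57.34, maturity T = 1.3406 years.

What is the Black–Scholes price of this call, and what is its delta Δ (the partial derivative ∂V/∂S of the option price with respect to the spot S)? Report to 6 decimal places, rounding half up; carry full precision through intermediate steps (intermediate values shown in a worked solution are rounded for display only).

price = 28.406707
Δ = 0.811567

σ√T = 0.4789·√1.3406 = 0.554491
d₁ = (ln(S/K) + (r+σ²/2)T) / (σ√T) = (ln(78.43/57.34) + (0.0172+0.4789²/2)·1.3406) / 0.554491 = (0.313208 + 0.176788) / 0.554491 = 0.883687
d₂ = d₁ − σ√T = 0.883687 − 0.554491 = 0.329196
e^{−rT} = 0.977205
N(d₁) = 0.811567,  N(d₂) = 0.628996
Call price V = S·N(d₁) − K·e^{−rT}·N(d₂) = 63.651233 − 35.244525 = 28.406707
Δ = N(d₁) = 0.811567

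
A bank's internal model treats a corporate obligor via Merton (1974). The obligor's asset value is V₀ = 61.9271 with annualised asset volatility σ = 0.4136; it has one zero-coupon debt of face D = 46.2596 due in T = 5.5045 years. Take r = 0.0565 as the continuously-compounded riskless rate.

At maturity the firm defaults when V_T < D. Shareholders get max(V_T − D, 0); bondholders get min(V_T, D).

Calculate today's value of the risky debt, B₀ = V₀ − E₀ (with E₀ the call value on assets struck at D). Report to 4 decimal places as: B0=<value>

With assets at 61.9271 and a single debt payment of 46.2596 at 5.5045 years:
d₁ = [ln(V₀/D) + (r + σ²/2)T] / (σ√T)
   = [ln(61.9271/46.2596) + (0.0565 + 0.5·0.4136²)·5.5045] / (0.4136·√5.5045)
   = [0.291689 + 0.781818] / 0.970375 = 1.106281
d₂ = d₁ − σ√T = 1.106281 − 0.970375 = 0.135906
N(d₁) = 0.865697,  N(d₂) = 0.554052,  e^(−rT) = 0.732711
E₀ = V₀·N(d₁) − D·e^(−rT)·N(d₂)
   = 61.9271·0.865697 − 46.2596·0.732711·0.554052 = 34.830587
B₀ = V₀ − E₀ = 61.9271 − 34.830587 = 27.096513

B0=27.0965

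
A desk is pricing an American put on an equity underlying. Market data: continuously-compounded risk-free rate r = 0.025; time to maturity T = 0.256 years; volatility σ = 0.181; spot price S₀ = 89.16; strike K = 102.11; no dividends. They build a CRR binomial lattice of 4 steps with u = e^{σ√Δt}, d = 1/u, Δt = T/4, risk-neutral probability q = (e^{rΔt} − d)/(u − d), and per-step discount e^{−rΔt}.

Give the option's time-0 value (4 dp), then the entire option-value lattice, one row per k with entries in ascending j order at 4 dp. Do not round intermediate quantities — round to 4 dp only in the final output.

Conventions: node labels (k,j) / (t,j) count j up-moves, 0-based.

params: Δt=0.06400 u=1.04685 d=0.95524 q=0.50603 e^(-rΔt)=0.99840
t_4 payoffs: 27.8722 20.7525 12.9500 4.3992 0.0000
k=3: node(3,0) S=77.7162 payoff=24.3938 vs cont=24.2306 → 24.3938 [stop]  node(3,1) S=85.1694 payoff=16.9406 vs cont=16.7773 → 16.9406 [stop]  node(3,2) S=93.3375 payoff=8.7725 vs cont=8.6092 → 8.7725 [stop]  node(3,3) S=102.2890 payoff=0.0000 vs cont=2.1696 → 2.1696 [wait]
k=2: node(2,0) S=81.3575 payoff=20.7525 vs cont=20.5893 → 20.7525 [stop]  node(2,1) S=89.1600 payoff=12.9500 vs cont=12.7868 → 12.9500 [stop]  node(2,2) S=97.7108 payoff=4.3992 vs cont=5.4225 → 5.4225 [wait]
k=1: node(1,0) S=85.1694 payoff=16.9406 vs cont=16.7773 → 16.9406 [stop]  node(1,1) S=93.3375 payoff=8.7725 vs cont=9.1262 → 9.1262 [wait]
k=0: node(0,0) S=89.1600 payoff=12.9500 vs cont=12.9655 → 12.9655 [wait]

price = 12.9655
tree:
12.9655
16.9406 9.1262
20.7525 12.9500 5.4225
24.3938 16.9406 8.7725 2.1696
27.8722 20.7525 12.9500 4.3992 0.0000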